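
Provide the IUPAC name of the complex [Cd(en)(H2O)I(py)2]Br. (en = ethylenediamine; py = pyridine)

aqua(ethylenediamine)iodobis(pyridine)cadmium(II) bromide

The 1 bromide counter-ion carries a total charge of -1, so each complex ion is 1+.
Ligand charges: 1×iodo (-1 each), 1×ethylenediamine (neutral), 1×aqua (neutral), 2×pyridine (neutral); total -1. So Cd + (-1) = 1+, giving Cd = +2.
Ligands are named alphabetically: aqua before ethylenediamine before iodo before pyridine.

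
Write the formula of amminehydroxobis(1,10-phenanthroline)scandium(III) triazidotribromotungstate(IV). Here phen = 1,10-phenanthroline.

[Sc(NH3)(OH)(phen)2][WBr3(N3)3]

Cation [Sc…]: ligand charges -1, Sc(III) ⇒ ion charge 2+.
Anion [W…]: ligand charges -6, W(IV) ⇒ ion charge 2−.
One 2+ cation balances one 2− anion.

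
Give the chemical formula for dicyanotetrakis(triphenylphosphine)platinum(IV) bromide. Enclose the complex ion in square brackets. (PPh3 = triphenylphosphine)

[Pt(CN)2(PPh3)4]Br2

Ligands: 2 cyano (CN, -1), 4 triphenylphosphine (PPh3, neutral). Ligand charge sum = -2.
Charge balance with bromide (-1) requires 1 complex ion per 2 bromide.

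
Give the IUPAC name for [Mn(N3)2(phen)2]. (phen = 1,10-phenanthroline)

There is no counter-ion, so the complex is neutral overall.
Ligand charges: 2×1,10-phenanthroline (neutral), 2×azido (-1 each); total -2. So Mn + (-2) = 0, giving Mn = +2.
Ligands are named alphabetically: azido before phenanthroline.

diazidobis(1,10-phenanthroline)manganese(II)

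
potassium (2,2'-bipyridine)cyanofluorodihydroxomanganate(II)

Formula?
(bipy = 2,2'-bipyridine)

Ligands: 2 hydroxo (OH, -1), 1 fluoro (F, -1), 1 2,2'-bipyridine (bipy, neutral), 1 cyano (CN, -1). Ligand charge sum = -4.
Charge balance with potassium (+1) requires 1 complex ion per 2 potassium.

K2[Mn(bipy)(CN)F(OH)2]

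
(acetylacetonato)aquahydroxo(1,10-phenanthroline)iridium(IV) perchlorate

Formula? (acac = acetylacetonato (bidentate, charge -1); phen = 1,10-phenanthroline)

[Ir(acac)(H2O)(OH)(phen)](ClO4)2

Ligands: 1 hydroxo (OH, -1), 1 acetylacetonato (acac, -1), 1 1,10-phenanthroline (phen, neutral), 1 aqua (H2O, neutral). Ligand charge sum = -2.
With Ir in oxidation state +4, the complex ion is [Ir...]^2+.
Charge balance with perchlorate (-1) requires 1 complex ion per 2 perchlorate.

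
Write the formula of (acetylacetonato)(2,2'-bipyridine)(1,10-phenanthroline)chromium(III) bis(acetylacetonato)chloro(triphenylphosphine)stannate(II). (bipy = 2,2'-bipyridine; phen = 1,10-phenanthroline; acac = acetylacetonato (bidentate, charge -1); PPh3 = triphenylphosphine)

Cation [Cr…]: ligand charges -1, Cr(III) ⇒ ion charge 2+.
Anion [Sn…]: ligand charges -3, Sn(II) ⇒ ion charge 1−.
One 2+ cation requires 2 of the 1− anion.

[Cr(acac)(bipy)(phen)][Sn(acac)2Cl(PPh3)]2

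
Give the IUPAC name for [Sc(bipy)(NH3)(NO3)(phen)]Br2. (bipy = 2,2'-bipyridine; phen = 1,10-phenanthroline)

The 2 bromide counter-ions carry a total charge of -2, so each complex ion is 2+.
Ligand charges: 1×ammine (neutral), 1×2,2'-bipyridine (neutral), 1×1,10-phenanthroline (neutral), 1×nitrato (-1 each); total -1. So Sc + (-1) = 2+, giving Sc = +3.
Ligands are named alphabetically: ammine before bipyridine before nitrato before phenanthroline.

ammine(2,2'-bipyridine)nitrato(1,10-phenanthroline)scandium(III) bromide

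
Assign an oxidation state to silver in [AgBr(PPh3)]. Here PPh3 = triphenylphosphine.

No counter-ion: the bracketed complex is neutral.
Ligand charges: 1×PPh3 neutral; 1×Br = -1; sum -1.
Ag + (-1) = 0 ⇒ Ag is +1.

+1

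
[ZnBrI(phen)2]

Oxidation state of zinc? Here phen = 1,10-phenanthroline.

No counter-ion: the bracketed complex is neutral.
Ligand charges: 1×Br = -1; 1×I = -1; 2×phen neutral; sum -2.
Zn + (-2) = 0 ⇒ Zn is +2.

+2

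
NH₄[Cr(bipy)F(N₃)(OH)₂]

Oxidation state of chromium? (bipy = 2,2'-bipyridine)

1 ammonium outside the brackets (+1 each) → the complex ion is 1−.
Ligand charges: 1×bipy neutral; 1×F = -1; 1×N3 = -1; 2×OH = -2; sum -4.
Cr + (-4) = 1− ⇒ Cr is +3.

+3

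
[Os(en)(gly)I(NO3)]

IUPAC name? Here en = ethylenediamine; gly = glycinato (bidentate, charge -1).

There is no counter-ion, so the complex is neutral overall.
Ligand charges: 1×nitrato (-1 each), 1×ethylenediamine (neutral), 1×glycinato (-1 each), 1×iodo (-1 each); total -3. So Os + (-3) = 0, giving Os = +3.
Ligands are named alphabetically: ethylenediamine before glycinato before iodo before nitrato.

(ethylenediamine)(glycinato)iodonitratoosmium(III)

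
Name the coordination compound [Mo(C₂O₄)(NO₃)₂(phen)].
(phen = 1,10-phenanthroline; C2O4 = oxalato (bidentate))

dinitratooxalato(1,10-phenanthroline)molybdenum(IV)

There is no counter-ion, so the complex is neutral overall.
Ligand charges: 2×nitrato (-1 each), 1×1,10-phenanthroline (neutral), 1×oxalato (-2 each); total -4. So Mo + (-4) = 0, giving Mo = +4.
Ligands are named alphabetically: nitrato before oxalato before phenanthroline.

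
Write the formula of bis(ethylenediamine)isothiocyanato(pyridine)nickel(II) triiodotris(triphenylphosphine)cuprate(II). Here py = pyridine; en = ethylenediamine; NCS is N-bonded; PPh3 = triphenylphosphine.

[Ni(en)2(NCS)(py)][CuI3(PPh3)3]

Cation [Ni…]: ligand charges -1, Ni(II) ⇒ ion charge 1+.
Anion [Cu…]: ligand charges -3, Cu(II) ⇒ ion charge 1−.
One 1+ cation balances one 1− anion.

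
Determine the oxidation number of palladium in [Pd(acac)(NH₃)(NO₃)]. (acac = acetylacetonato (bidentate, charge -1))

No counter-ion: the bracketed complex is neutral.
Ligand charges: 1×NH3 neutral; 1×NO3 = -1; 1×acac = -1; sum -2.
Pd + (-2) = 0 ⇒ Pd is +2.

+2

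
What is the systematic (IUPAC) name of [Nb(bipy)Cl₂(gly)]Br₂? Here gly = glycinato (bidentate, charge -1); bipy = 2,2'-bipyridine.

The 2 bromide counter-ions carry a total charge of -2, so each complex ion is 2+.
Ligand charges: 1×glycinato (-1 each), 1×2,2'-bipyridine (neutral), 2×chloro (-1 each); total -3. So Nb + (-3) = 2+, giving Nb = +5.
Ligands are named alphabetically: bipyridine before chloro before glycinato.

(2,2'-bipyridine)dichloro(glycinato)niobium(V) bromide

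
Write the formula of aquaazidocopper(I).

[Cu(H2O)(N3)]

Ligands: 1 azido (N3, -1), 1 aqua (H2O, neutral). Ligand charge sum = -1.
With Cu in oxidation state +1, the complex ion is [Cu...].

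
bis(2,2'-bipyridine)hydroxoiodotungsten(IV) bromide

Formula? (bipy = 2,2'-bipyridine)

[W(bipy)2I(OH)]Br2

Ligands: 1 hydroxo (OH, -1), 2 2,2'-bipyridine (bipy, neutral), 1 iodo (I, -1). Ligand charge sum = -2.
Charge balance with bromide (-1) requires 1 complex ion per 2 bromide.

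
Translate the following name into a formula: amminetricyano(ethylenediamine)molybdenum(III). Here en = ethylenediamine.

[Mo(CN)3(en)(NH3)]

Ligands: 1 ammine (NH3, neutral), 3 cyano (CN, -1), 1 ethylenediamine (en, neutral). Ligand charge sum = -3.
With Mo in oxidation state +3, the complex ion is [Mo...].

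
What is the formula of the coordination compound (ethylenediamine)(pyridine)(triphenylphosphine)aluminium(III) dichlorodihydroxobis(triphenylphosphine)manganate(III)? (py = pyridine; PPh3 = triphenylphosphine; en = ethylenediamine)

Cation [Al…]: ligand charges 0, Al(III) ⇒ ion charge 3+.
Anion [Mn…]: ligand charges -4, Mn(III) ⇒ ion charge 1−.

[Al(en)(PPh3)(py)][MnCl2(OH)2(PPh3)2]3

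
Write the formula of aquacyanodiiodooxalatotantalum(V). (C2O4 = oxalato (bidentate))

[Ta(C2O4)(CN)(H2O)I2]

Ligands: 1 cyano (CN, -1), 1 aqua (H2O, neutral), 2 iodo (I, -1), 1 oxalato (C2O4, -2). Ligand charge sum = -5.
With Ta in oxidation state +5, the complex ion is [Ta...].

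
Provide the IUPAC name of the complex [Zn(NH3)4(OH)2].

tetraamminedihydroxozinc(II)

There is no counter-ion, so the complex is neutral overall.
Ligand charges: 2×hydroxo (-1 each), 4×ammine (neutral); total -2. So Zn + (-2) = 0, giving Zn = +2.
Ligands are named alphabetically: ammine before hydroxo.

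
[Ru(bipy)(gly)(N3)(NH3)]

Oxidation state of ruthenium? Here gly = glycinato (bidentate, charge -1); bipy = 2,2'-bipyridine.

+2

No counter-ion: the bracketed complex is neutral.
Ligand charges: 1×N3 = -1; 1×NH3 neutral; 1×gly = -1; 1×bipy neutral; sum -2.
Ru + (-2) = 0 ⇒ Ru is +2.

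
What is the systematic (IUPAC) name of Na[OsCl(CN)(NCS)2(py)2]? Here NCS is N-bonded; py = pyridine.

The 1 sodium counter-ion carries a total charge of +1, so each complex ion is 1−.
Ligand charges: 2×isothiocyanato (-1 each), 2×pyridine (neutral), 1×cyano (-1 each), 1×chloro (-1 each); total -4. So Os + (-4) = 1−, giving Os = +3.
Ligands are named alphabetically: chloro before cyano before isothiocyanato before pyridine.
The complex ion is anionic, so osmium takes the -ate form osmate(III).

sodium chlorocyanodiisothiocyanatobis(pyridine)osmate(III)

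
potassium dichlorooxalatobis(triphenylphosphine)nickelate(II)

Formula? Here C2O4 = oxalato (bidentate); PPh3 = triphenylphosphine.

Ligands: 1 oxalato (C2O4, -2), 2 triphenylphosphine (PPh3, neutral), 2 chloro (Cl, -1). Ligand charge sum = -4.
With Ni in oxidation state +2, the complex ion is [Ni...]^2−.
Charge balance with potassium (+1) requires 1 complex ion per 2 potassium.

K2[Ni(C2O4)Cl2(PPh3)2]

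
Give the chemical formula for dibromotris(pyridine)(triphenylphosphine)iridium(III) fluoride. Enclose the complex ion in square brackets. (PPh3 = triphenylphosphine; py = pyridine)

Ligands: 1 triphenylphosphine (PPh3, neutral), 3 pyridine (py, neutral), 2 bromo (Br, -1). Ligand charge sum = -2.
Charge balance with fluoride (-1) requires 1 complex ion per 1 fluoride.

[IrBr2(PPh3)(py)3]F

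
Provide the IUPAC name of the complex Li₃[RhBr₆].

lithium hexabromorhodate(III)

The 3 lithium counter-ions carry a total charge of +3, so each complex ion is 3−.
Ligand charges: 6×bromo (-1 each); total -6. So Rh + (-6) = 3−, giving Rh = +3.
The complex ion is anionic, so rhodium takes the -ate form rhodate(III).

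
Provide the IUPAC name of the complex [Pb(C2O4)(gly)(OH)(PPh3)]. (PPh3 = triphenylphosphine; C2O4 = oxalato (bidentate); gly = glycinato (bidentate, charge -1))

(glycinato)hydroxooxalato(triphenylphosphine)lead(IV)

There is no counter-ion, so the complex is neutral overall.
Ligand charges: 1×triphenylphosphine (neutral), 1×hydroxo (-1 each), 1×oxalato (-2 each), 1×glycinato (-1 each); total -4. So Pb + (-4) = 0, giving Pb = +4.
Ligands are named alphabetically: glycinato before hydroxo before oxalato before triphenylphosphine.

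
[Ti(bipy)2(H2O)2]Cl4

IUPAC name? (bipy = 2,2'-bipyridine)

The 4 chloride counter-ions carry a total charge of -4, so each complex ion is 4+.
Ligand charges: 2×aqua (neutral), 2×2,2'-bipyridine (neutral); total 0. So Ti + (0) = 4+, giving Ti = +4.
Ligands are named alphabetically: aqua before bipyridine.

diaquabis(2,2'-bipyridine)titanium(IV) chloride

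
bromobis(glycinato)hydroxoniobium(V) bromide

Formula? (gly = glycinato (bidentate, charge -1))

Ligands: 1 hydroxo (OH, -1), 2 glycinato (gly, -1), 1 bromo (Br, -1). Ligand charge sum = -4.
With Nb in oxidation state +5, the complex ion is [Nb...]^1+.
Charge balance with bromide (-1) requires 1 complex ion per 1 bromide.

[NbBr(gly)2(OH)]Br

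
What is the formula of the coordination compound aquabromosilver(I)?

Ligands: 1 bromo (Br, -1), 1 aqua (H2O, neutral). Ligand charge sum = -1.
With Ag in oxidation state +1, the complex ion is [Ag...].

[AgBr(H2O)]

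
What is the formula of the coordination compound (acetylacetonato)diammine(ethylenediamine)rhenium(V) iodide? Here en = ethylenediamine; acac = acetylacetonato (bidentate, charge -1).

[Re(acac)(en)(NH3)2]I4

Ligands: 2 ammine (NH3, neutral), 1 ethylenediamine (en, neutral), 1 acetylacetonato (acac, -1). Ligand charge sum = -1.
With Re in oxidation state +5, the complex ion is [Re...]^4+.
Charge balance with iodide (-1) requires 1 complex ion per 4 iodide.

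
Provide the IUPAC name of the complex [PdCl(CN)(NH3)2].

diamminechlorocyanopalladium(II)

There is no counter-ion, so the complex is neutral overall.
Ligand charges: 1×chloro (-1 each), 1×cyano (-1 each), 2×ammine (neutral); total -2. So Pd + (-2) = 0, giving Pd = +2.
Ligands are named alphabetically: ammine before chloro before cyano.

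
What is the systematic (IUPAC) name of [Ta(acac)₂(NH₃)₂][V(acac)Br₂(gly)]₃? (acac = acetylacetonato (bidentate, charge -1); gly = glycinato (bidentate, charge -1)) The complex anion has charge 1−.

bis(acetylacetonato)diamminetantalum(V) (acetylacetonato)dibromo(glycinato)vanadate(III)

The complex anion is given as 1−; its ligand charges sum to -4, so V = +3.
With 3 anions per cation, the cation must be 3×1 = 3+.
Cation: ligand charges sum to -2; for the ion to be 3+, Ta = +5.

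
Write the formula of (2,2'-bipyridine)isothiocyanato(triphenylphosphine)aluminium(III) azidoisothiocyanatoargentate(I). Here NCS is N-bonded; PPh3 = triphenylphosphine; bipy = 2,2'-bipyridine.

[Al(bipy)(NCS)(PPh3)][Ag(N3)(NCS)]2

Cation [Al…]: ligand charges -1, Al(III) ⇒ ion charge 2+.
Anion [Ag…]: ligand charges -2, Ag(I) ⇒ ion charge 1−.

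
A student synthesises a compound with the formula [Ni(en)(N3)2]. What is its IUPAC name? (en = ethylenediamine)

There is no counter-ion, so the complex is neutral overall.
Ligand charges: 2×azido (-1 each), 1×ethylenediamine (neutral); total -2. So Ni + (-2) = 0, giving Ni = +2.
Ligands are named alphabetically: azido before ethylenediamine.

diazido(ethylenediamine)nickel(II)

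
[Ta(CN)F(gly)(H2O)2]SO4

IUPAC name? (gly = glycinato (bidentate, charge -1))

The 1 sulfate counter-ion carries a total charge of -2, so each complex ion is 2+.
Ligand charges: 2×aqua (neutral), 1×glycinato (-1 each), 1×cyano (-1 each), 1×fluoro (-1 each); total -3. So Ta + (-3) = 2+, giving Ta = +5.
Ligands are named alphabetically: aqua before cyano before fluoro before glycinato.

diaquacyanofluoro(glycinato)tantalum(V) sulfate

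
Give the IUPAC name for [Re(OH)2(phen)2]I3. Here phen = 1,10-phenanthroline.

dihydroxobis(1,10-phenanthroline)rhenium(V) iodide

The 3 iodide counter-ions carry a total charge of -3, so each complex ion is 3+.
Ligand charges: 2×1,10-phenanthroline (neutral), 2×hydroxo (-1 each); total -2. So Re + (-2) = 3+, giving Re = +5.
Ligands are named alphabetically: hydroxo before phenanthroline.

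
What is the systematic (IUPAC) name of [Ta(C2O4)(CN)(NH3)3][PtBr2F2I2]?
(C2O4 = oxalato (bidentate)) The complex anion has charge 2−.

triamminecyanooxalatotantalum(V) dibromodifluorodiiodoplatinate(IV)

The complex anion is given as 2−; its ligand charges sum to -6, so Pt = +4.
A 1:1 salt means the cation carries the equal and opposite charge, 2+.
Cation: ligand charges sum to -3; for the ion to be 2+, Ta = +5.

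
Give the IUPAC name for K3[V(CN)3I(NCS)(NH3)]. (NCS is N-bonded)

The 3 potassium counter-ions carry a total charge of +3, so each complex ion is 3−.
Ligand charges: 1×isothiocyanato (-1 each), 3×cyano (-1 each), 1×ammine (neutral), 1×iodo (-1 each); total -5. So V + (-5) = 3−, giving V = +2.
Ligands are named alphabetically: ammine before cyano before iodo before isothiocyanato.
The complex ion is anionic, so vanadium takes the -ate form vanadate(II).

potassium amminetricyanoiodoisothiocyanatovanadate(II)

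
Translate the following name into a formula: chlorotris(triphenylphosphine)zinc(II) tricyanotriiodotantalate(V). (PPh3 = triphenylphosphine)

[ZnCl(PPh3)3][Ta(CN)3I3]

Cation [Zn…]: ligand charges -1, Zn(II) ⇒ ion charge 1+.
Anion [Ta…]: ligand charges -6, Ta(V) ⇒ ion charge 1−.
One 1+ cation balances one 1− anion.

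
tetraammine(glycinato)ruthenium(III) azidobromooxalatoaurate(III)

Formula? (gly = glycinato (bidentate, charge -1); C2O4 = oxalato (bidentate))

[Ru(gly)(NH3)4][AuBr(C2O4)(N3)]2

Cation [Ru…]: ligand charges -1, Ru(III) ⇒ ion charge 2+.
Anion [Au…]: ligand charges -4, Au(III) ⇒ ion charge 1−.
One 2+ cation requires 2 of the 1− anion.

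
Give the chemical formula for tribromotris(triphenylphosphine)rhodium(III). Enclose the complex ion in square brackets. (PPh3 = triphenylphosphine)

[RhBr3(PPh3)3]

Ligands: 3 bromo (Br, -1), 3 triphenylphosphine (PPh3, neutral). Ligand charge sum = -3.
With Rh in oxidation state +3, the complex ion is [Rh...].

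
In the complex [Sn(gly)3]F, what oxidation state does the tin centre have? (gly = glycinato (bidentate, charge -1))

1 fluoride outside the brackets (-1 each) → the complex ion is 1+.
Ligand charges: 3×gly = -3; sum -3.
Sn + (-3) = 1+ ⇒ Sn is +4.

+4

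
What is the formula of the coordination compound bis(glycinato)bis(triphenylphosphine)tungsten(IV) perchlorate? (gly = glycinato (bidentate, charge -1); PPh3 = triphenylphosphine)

[W(gly)2(PPh3)2](ClO4)2

Ligands: 2 glycinato (gly, -1), 2 triphenylphosphine (PPh3, neutral). Ligand charge sum = -2.
With W in oxidation state +4, the complex ion is [W...]^2+.
Charge balance with perchlorate (-1) requires 1 complex ion per 2 perchlorate.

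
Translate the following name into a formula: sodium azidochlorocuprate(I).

Ligands: 1 azido (N3, -1), 1 chloro (Cl, -1). Ligand charge sum = -2.
With Cu in oxidation state +1, the complex ion is [Cu...]^1−.
Charge balance with sodium (+1) requires 1 complex ion per 1 sodium.

Na[CuCl(N3)]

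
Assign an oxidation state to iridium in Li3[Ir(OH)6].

+3

3 lithium outside the brackets (+1 each) → the complex ion is 3−.
Ligand charges: 6×OH = -6; sum -6.
Ir + (-6) = 3− ⇒ Ir is +3.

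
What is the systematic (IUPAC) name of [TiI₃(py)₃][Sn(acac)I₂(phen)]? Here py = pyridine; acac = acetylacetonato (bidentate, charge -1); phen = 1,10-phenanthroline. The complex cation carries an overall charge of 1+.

triiodotris(pyridine)titanium(IV) (acetylacetonato)diiodo(1,10-phenanthroline)stannate(II)

Both ions are complex: the cation is named first with the plain metal name, the anion second with the -ate form; each ion's ligands are alphabetised independently.
The complex cation is given as 1+; its ligand charges sum to -3, so Ti = +4.
A 1:1 salt means the anion carries the equal and opposite charge, 1−.
Anion: ligand charges sum to -3; for the ion to be 1−, Sn = +2.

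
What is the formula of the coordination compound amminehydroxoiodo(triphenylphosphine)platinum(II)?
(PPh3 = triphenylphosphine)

Ligands: 1 triphenylphosphine (PPh3, neutral), 1 iodo (I, -1), 1 hydroxo (OH, -1), 1 ammine (NH3, neutral). Ligand charge sum = -2.
With Pt in oxidation state +2, the complex ion is [Pt...].

[PtI(NH3)(OH)(PPh3)]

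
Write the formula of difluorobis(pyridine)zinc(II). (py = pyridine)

[ZnF2(py)2]

Ligands: 2 fluoro (F, -1), 2 pyridine (py, neutral). Ligand charge sum = -2.
With Zn in oxidation state +2, the complex ion is [Zn...].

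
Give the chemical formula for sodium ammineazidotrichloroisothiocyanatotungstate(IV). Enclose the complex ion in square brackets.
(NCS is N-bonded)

Ligands: 3 chloro (Cl, -1), 1 ammine (NH3, neutral), 1 azido (N3, -1), 1 isothiocyanato (NCS, -1). Ligand charge sum = -5.
Charge balance with sodium (+1) requires 1 complex ion per 1 sodium.

Na[WCl3(N3)(NCS)(NH3)]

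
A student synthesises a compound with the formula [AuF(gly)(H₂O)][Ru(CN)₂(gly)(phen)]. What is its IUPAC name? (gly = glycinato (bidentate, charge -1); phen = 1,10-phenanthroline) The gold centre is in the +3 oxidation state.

Au is given as +3; the cation's ligand charges sum to -2, so the complex cation is 1+.
A 1:1 salt means the anion carries the equal and opposite charge, 1−.
Anion: ligand charges sum to -3; for the ion to be 1−, Ru = +2.

aquafluoro(glycinato)gold(III) dicyano(glycinato)(1,10-phenanthroline)ruthenate(II)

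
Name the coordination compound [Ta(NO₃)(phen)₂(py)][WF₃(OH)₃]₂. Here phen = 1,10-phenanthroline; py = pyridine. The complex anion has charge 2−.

nitratobis(1,10-phenanthroline)(pyridine)tantalum(V) trifluorotrihydroxotungstate(IV)

The complex anion is given as 2−; its ligand charges sum to -6, so W = +4.
With 2 anions per cation, the cation must be 2×2 = 4+.
Cation: ligand charges sum to -1; for the ion to be 4+, Ta = +5.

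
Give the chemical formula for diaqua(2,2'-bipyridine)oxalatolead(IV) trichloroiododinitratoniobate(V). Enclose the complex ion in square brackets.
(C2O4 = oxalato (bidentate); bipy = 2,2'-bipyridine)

[Pb(bipy)(C2O4)(H2O)2][NbCl3I(NO3)2]2

Cation [Pb…]: ligand charges -2, Pb(IV) ⇒ ion charge 2+.
Anion [Nb…]: ligand charges -6, Nb(V) ⇒ ion charge 1−.
One 2+ cation requires 2 of the 1− anion.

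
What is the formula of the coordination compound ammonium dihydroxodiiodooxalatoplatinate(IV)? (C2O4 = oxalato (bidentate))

Ligands: 2 iodo (I, -1), 2 hydroxo (OH, -1), 1 oxalato (C2O4, -2). Ligand charge sum = -6.
With Pt in oxidation state +4, the complex ion is [Pt...]^2−.
Charge balance with ammonium (+1) requires 1 complex ion per 2 ammonium.

(NH4)2[Pt(C2O4)I2(OH)2]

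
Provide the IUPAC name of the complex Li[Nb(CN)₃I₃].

lithium tricyanotriiodoniobate(V)

The 1 lithium counter-ion carries a total charge of +1, so each complex ion is 1−.
Ligand charges: 3×iodo (-1 each), 3×cyano (-1 each); total -6. So Nb + (-6) = 1−, giving Nb = +5.
The complex ion is anionic, so niobium takes the -ate form niobate(V).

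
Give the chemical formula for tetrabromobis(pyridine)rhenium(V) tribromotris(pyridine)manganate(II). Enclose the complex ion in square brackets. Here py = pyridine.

[ReBr4(py)2][MnBr3(py)3]

Cation [Re…]: ligand charges -4, Re(V) ⇒ ion charge 1+.
Anion [Mn…]: ligand charges -3, Mn(II) ⇒ ion charge 1−.
One 1+ cation balances one 1− anion.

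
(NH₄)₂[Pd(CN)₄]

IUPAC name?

The 2 ammonium counter-ions carry a total charge of +2, so each complex ion is 2−.
Ligand charges: 4×cyano (-1 each); total -4. So Pd + (-4) = 2−, giving Pd = +2.
The complex ion is anionic, so palladium takes the -ate form palladate(II).

ammonium tetracyanopalladate(II)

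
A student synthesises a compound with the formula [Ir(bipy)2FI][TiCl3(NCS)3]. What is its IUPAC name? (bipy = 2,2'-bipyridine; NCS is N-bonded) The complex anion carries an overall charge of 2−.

The complex anion is given as 2−; its ligand charges sum to -6, so Ti = +4.
A 1:1 salt means the cation carries the equal and opposite charge, 2+.
Cation: ligand charges sum to -2; for the ion to be 2+, Ir = +4.

bis(2,2'-bipyridine)fluoroiodoiridium(IV) trichlorotriisothiocyanatotitanate(IV)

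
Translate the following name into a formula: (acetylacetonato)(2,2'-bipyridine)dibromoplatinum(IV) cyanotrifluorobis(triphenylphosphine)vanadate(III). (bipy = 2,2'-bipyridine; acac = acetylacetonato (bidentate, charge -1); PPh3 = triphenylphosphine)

Cation [Pt…]: ligand charges -3, Pt(IV) ⇒ ion charge 1+.
Anion [V…]: ligand charges -4, V(III) ⇒ ion charge 1−.

[Pt(acac)(bipy)Br2][V(CN)F3(PPh3)2]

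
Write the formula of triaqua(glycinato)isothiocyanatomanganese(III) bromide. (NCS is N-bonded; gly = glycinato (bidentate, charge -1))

[Mn(gly)(H2O)3(NCS)]Br

Ligands: 1 isothiocyanato (NCS, -1), 1 glycinato (gly, -1), 3 aqua (H2O, neutral). Ligand charge sum = -2.
With Mn in oxidation state +3, the complex ion is [Mn...]^1+.
Charge balance with bromide (-1) requires 1 complex ion per 1 bromide.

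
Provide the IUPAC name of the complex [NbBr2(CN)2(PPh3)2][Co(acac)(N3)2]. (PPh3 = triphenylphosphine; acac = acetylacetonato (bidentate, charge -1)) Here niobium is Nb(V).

dibromodicyanobis(triphenylphosphine)niobium(V) (acetylacetonato)diazidocobaltate(II)

Both ions are complex: the cation is named first with the plain metal name, the anion second with the -ate form; each ion's ligands are alphabetised independently.
Nb is given as +5; the cation's ligand charges sum to -4, so the complex cation is 1+.
A 1:1 salt means the anion carries the equal and opposite charge, 1−.
Anion: ligand charges sum to -3; for the ion to be 1−, Co = +2.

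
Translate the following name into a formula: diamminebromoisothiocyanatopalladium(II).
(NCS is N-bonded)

Ligands: 2 ammine (NH3, neutral), 1 isothiocyanato (NCS, -1), 1 bromo (Br, -1). Ligand charge sum = -2.
With Pd in oxidation state +2, the complex ion is [Pd...].

[PdBr(NCS)(NH3)2]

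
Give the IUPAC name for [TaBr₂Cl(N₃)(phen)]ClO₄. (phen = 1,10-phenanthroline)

The 1 perchlorate counter-ion carries a total charge of -1, so each complex ion is 1+.
Ligand charges: 1×azido (-1 each), 1×1,10-phenanthroline (neutral), 2×bromo (-1 each), 1×chloro (-1 each); total -4. So Ta + (-4) = 1+, giving Ta = +5.
Ligands are named alphabetically: azido before bromo before chloro before phenanthroline.

azidodibromochloro(1,10-phenanthroline)tantalum(V) perchlorate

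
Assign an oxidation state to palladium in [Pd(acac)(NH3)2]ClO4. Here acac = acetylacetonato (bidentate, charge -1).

1 perchlorate outside the brackets (-1 each) → the complex ion is 1+.
Ligand charges: 1×acac = -1; 2×NH3 neutral; sum -1.
Pd + (-1) = 1+ ⇒ Pd is +2.

+2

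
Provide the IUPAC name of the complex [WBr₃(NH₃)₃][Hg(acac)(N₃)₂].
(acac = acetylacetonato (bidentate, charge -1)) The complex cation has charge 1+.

Both ions are complex: the cation is named first with the plain metal name, the anion second with the -ate form; each ion's ligands are alphabetised independently.
The complex cation is given as 1+; its ligand charges sum to -3, so W = +4.
A 1:1 salt means the anion carries the equal and opposite charge, 1−.
Anion: ligand charges sum to -3; for the ion to be 1−, Hg = +2.

triamminetribromotungsten(IV) (acetylacetonato)diazidomercurate(II)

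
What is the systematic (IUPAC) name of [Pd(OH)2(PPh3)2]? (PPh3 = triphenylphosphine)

There is no counter-ion, so the complex is neutral overall.
Ligand charges: 2×hydroxo (-1 each), 2×triphenylphosphine (neutral); total -2. So Pd + (-2) = 0, giving Pd = +2.
Ligands are named alphabetically: hydroxo before triphenylphosphine.

dihydroxobis(triphenylphosphine)palladium(II)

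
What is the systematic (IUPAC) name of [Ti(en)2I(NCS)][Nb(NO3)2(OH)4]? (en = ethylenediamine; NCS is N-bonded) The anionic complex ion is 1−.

bis(ethylenediamine)iodoisothiocyanatotitanium(III) tetrahydroxodinitratoniobate(V)

Both ions are complex: the cation is named first with the plain metal name, the anion second with the -ate form; each ion's ligands are alphabetised independently.
The complex anion is given as 1−; its ligand charges sum to -6, so Nb = +5.
A 1:1 salt means the cation carries the equal and opposite charge, 1+.
Cation: ligand charges sum to -2; for the ion to be 1+, Ti = +3.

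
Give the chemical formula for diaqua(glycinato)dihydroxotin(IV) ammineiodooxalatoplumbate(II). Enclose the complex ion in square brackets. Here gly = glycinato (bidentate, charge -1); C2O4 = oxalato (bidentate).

Cation [Sn…]: ligand charges -3, Sn(IV) ⇒ ion charge 1+.
Anion [Pb…]: ligand charges -3, Pb(II) ⇒ ion charge 1−.

[Sn(gly)(H2O)2(OH)2][Pb(C2O4)I(NH3)]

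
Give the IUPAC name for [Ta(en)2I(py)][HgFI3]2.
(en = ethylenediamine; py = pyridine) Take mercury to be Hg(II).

Both ions are complex: the cation is named first with the plain metal name, the anion second with the -ate form; each ion's ligands are alphabetised independently.
Hg is given as +2; the anion's ligand charges sum to -4, so the complex anion is 2−.
With 2 anions per cation, the cation must be 2×2 = 4+.
Cation: ligand charges sum to -1; for the ion to be 4+, Ta = +5.

bis(ethylenediamine)iodo(pyridine)tantalum(V) fluorotriiodomercurate(II)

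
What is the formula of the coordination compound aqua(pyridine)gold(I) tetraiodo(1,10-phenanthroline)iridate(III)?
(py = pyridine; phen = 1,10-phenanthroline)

[Au(H2O)(py)][IrI4(phen)]

Cation [Au…]: ligand charges 0, Au(I) ⇒ ion charge 1+.
Anion [Ir…]: ligand charges -4, Ir(III) ⇒ ion charge 1−.
One 1+ cation balances one 1− anion.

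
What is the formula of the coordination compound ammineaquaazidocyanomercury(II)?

[Hg(CN)(H2O)(N3)(NH3)]

Ligands: 1 ammine (NH3, neutral), 1 aqua (H2O, neutral), 1 cyano (CN, -1), 1 azido (N3, -1). Ligand charge sum = -2.
With Hg in oxidation state +2, the complex ion is [Hg...].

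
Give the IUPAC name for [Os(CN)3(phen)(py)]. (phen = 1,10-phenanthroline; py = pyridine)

tricyano(1,10-phenanthroline)(pyridine)osmium(III)

There is no counter-ion, so the complex is neutral overall.
Ligand charges: 3×cyano (-1 each), 1×1,10-phenanthroline (neutral), 1×pyridine (neutral); total -3. So Os + (-3) = 0, giving Os = +3.
Ligands are named alphabetically: cyano before phenanthroline before pyridine.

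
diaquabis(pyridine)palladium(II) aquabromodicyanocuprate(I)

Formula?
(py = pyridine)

[Pd(H2O)2(py)2][CuBr(CN)2(H2O)]

Cation [Pd…]: ligand charges 0, Pd(II) ⇒ ion charge 2+.
Anion [Cu…]: ligand charges -3, Cu(I) ⇒ ion charge 2−.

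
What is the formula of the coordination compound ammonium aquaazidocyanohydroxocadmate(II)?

Ligands: 1 azido (N3, -1), 1 hydroxo (OH, -1), 1 aqua (H2O, neutral), 1 cyano (CN, -1). Ligand charge sum = -3.
With Cd in oxidation state +2, the complex ion is [Cd...]^1−.
Charge balance with ammonium (+1) requires 1 complex ion per 1 ammonium.

NH4[Cd(CN)(H2O)(N3)(OH)]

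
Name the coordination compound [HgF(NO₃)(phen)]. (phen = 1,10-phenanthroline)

There is no counter-ion, so the complex is neutral overall.
Ligand charges: 1×nitrato (-1 each), 1×fluoro (-1 each), 1×1,10-phenanthroline (neutral); total -2. So Hg + (-2) = 0, giving Hg = +2.
Ligands are named alphabetically: fluoro before nitrato before phenanthroline.

fluoronitrato(1,10-phenanthroline)mercury(II)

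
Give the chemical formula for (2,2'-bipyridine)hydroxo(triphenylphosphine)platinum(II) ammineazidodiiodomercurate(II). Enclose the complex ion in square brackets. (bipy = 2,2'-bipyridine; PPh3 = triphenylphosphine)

[Pt(bipy)(OH)(PPh3)][HgI2(N3)(NH3)]

Cation [Pt…]: ligand charges -1, Pt(II) ⇒ ion charge 1+.
Anion [Hg…]: ligand charges -3, Hg(II) ⇒ ion charge 1−.
One 1+ cation balances one 1− anion.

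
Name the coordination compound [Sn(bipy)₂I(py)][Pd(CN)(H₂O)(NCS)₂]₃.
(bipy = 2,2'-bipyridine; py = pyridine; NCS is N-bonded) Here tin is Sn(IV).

Both ions are complex: the cation is named first with the plain metal name, the anion second with the -ate form; each ion's ligands are alphabetised independently.
Sn is given as +4; the cation's ligand charges sum to -1, so the complex cation is 3+.
With 3 anions per cation, each anion must be 3/3 = 1−.
Anion: ligand charges sum to -3; for the ion to be 1−, Pd = +2.

bis(2,2'-bipyridine)iodo(pyridine)tin(IV) aquacyanodiisothiocyanatopalladate(II)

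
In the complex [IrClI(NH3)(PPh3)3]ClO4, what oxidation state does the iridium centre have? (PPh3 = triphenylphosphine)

1 perchlorate outside the brackets (-1 each) → the complex ion is 1+.
Ligand charges: 3×PPh3 neutral; 1×I = -1; 1×NH3 neutral; 1×Cl = -1; sum -2.
Ir + (-2) = 1+ ⇒ Ir is +3.

+3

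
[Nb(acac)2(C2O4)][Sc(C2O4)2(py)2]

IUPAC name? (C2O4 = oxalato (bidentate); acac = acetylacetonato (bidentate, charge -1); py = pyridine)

Scandium is always +3 in its complexes; the anion's ligand charges sum to -4, so the complex anion is 1−.
A 1:1 salt means the cation carries the equal and opposite charge, 1+.
Cation: ligand charges sum to -4; for the ion to be 1+, Nb = +5.

bis(acetylacetonato)oxalatoniobium(V) dioxalatobis(pyridine)scandate(III)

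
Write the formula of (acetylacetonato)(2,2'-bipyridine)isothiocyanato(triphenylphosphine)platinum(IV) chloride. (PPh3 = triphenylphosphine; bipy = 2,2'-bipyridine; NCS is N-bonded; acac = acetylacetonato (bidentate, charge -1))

[Pt(acac)(bipy)(NCS)(PPh3)]Cl2

Ligands: 1 triphenylphosphine (PPh3, neutral), 1 2,2'-bipyridine (bipy, neutral), 1 isothiocyanato (NCS, -1), 1 acetylacetonato (acac, -1). Ligand charge sum = -2.
Charge balance with chloride (-1) requires 1 complex ion per 2 chloride.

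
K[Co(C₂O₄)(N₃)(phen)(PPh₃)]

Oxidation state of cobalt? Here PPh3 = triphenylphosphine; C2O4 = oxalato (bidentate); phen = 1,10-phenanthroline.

1 potassium outside the brackets (+1 each) → the complex ion is 1−.
Ligand charges: 1×PPh3 neutral; 1×C2O4 = -2; 1×phen neutral; 1×N3 = -1; sum -3.
Co + (-3) = 1− ⇒ Co is +2.

+2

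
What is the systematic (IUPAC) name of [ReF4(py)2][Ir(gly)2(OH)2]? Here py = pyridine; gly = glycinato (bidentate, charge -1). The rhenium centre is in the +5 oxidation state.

tetrafluorobis(pyridine)rhenium(V) bis(glycinato)dihydroxoiridate(III)

Re is given as +5; the cation's ligand charges sum to -4, so the complex cation is 1+.
A 1:1 salt means the anion carries the equal and opposite charge, 1−.
Anion: ligand charges sum to -4; for the ion to be 1−, Ir = +3.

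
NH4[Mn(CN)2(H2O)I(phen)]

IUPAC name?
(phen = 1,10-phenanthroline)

ammonium aquadicyanoiodo(1,10-phenanthroline)manganate(II)

The 1 ammonium counter-ion carries a total charge of +1, so each complex ion is 1−.
Ligand charges: 1×1,10-phenanthroline (neutral), 1×iodo (-1 each), 1×aqua (neutral), 2×cyano (-1 each); total -3. So Mn + (-3) = 1−, giving Mn = +2.
The complex ion is anionic, so manganese takes the -ate form manganate(II).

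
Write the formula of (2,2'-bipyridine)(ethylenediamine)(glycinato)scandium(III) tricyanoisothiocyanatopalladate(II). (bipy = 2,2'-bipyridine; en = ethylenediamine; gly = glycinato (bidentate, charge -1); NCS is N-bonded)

[Sc(bipy)(en)(gly)][Pd(CN)3(NCS)]

Cation [Sc…]: ligand charges -1, Sc(III) ⇒ ion charge 2+.
Anion [Pd…]: ligand charges -4, Pd(II) ⇒ ion charge 2−.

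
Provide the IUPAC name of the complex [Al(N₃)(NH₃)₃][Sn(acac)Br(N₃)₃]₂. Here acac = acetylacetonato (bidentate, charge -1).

Aluminium is always +3 in its complexes; the cation's ligand charges sum to -1, so the complex cation is 2+.
With 2 anions per cation, each anion must be 2/2 = 1−.
Anion: ligand charges sum to -5; for the ion to be 1−, Sn = +4.

triammineazidoaluminium(III) (acetylacetonato)triazidobromostannate(IV)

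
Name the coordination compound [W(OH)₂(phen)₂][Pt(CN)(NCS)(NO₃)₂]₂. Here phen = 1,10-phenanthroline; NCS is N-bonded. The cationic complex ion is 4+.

dihydroxobis(1,10-phenanthroline)tungsten(VI) cyanoisothiocyanatodinitratoplatinate(II)

Both ions are complex: the cation is named first with the plain metal name, the anion second with the -ate form; each ion's ligands are alphabetised independently.
The complex cation is given as 4+; its ligand charges sum to -2, so W = +6.
With 2 anions per cation, each anion must be 4/2 = 2−.
Anion: ligand charges sum to -4; for the ion to be 2−, Pt = +2.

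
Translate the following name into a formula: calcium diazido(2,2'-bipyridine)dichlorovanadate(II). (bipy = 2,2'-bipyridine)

Ca[V(bipy)Cl2(N3)2]

Ligands: 1 2,2'-bipyridine (bipy, neutral), 2 chloro (Cl, -1), 2 azido (N3, -1). Ligand charge sum = -4.
With V in oxidation state +2, the complex ion is [V...]^2−.
Charge balance with calcium (+2) requires 1 complex ion per 1 calcium.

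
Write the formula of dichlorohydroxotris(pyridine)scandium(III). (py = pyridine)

Ligands: 3 pyridine (py, neutral), 1 hydroxo (OH, -1), 2 chloro (Cl, -1). Ligand charge sum = -3.
With Sc in oxidation state +3, the complex ion is [Sc...].

[ScCl2(OH)(py)3]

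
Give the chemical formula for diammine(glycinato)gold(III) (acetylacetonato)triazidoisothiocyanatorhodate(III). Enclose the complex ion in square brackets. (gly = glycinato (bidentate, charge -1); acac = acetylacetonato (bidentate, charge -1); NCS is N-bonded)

[Au(gly)(NH3)2][Rh(acac)(N3)3(NCS)]

Cation [Au…]: ligand charges -1, Au(III) ⇒ ion charge 2+.
Anion [Rh…]: ligand charges -5, Rh(III) ⇒ ion charge 2−.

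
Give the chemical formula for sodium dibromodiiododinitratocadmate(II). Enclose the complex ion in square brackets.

Na4[CdBr2I2(NO3)2]

Ligands: 2 iodo (I, -1), 2 bromo (Br, -1), 2 nitrato (NO3, -1). Ligand charge sum = -6.
With Cd in oxidation state +2, the complex ion is [Cd...]^4−.
Charge balance with sodium (+1) requires 1 complex ion per 4 sodium.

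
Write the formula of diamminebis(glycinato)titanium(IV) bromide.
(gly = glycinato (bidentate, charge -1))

[Ti(gly)2(NH3)2]Br2

Ligands: 2 glycinato (gly, -1), 2 ammine (NH3, neutral). Ligand charge sum = -2.
Charge balance with bromide (-1) requires 1 complex ion per 2 bromide.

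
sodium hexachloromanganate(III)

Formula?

Na3[MnCl6]

Ligands: 6 chloro (Cl, -1). Ligand charge sum = -6.
With Mn in oxidation state +3, the complex ion is [Mn...]^3−.
Charge balance with sodium (+1) requires 1 complex ion per 3 sodium.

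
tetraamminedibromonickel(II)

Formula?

[NiBr2(NH3)4]

Ligands: 4 ammine (NH3, neutral), 2 bromo (Br, -1). Ligand charge sum = -2.
With Ni in oxidation state +2, the complex ion is [Ni...].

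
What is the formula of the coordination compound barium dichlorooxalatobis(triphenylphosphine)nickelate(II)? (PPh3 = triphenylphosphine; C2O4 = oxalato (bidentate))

Ligands: 2 chloro (Cl, -1), 2 triphenylphosphine (PPh3, neutral), 1 oxalato (C2O4, -2). Ligand charge sum = -4.
With Ni in oxidation state +2, the complex ion is [Ni...]^2−.
Charge balance with barium (+2) requires 1 complex ion per 1 barium.

Ba[Ni(C2O4)Cl2(PPh3)2]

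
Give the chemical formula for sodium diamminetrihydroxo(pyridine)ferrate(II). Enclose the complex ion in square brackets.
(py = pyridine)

Ligands: 1 pyridine (py, neutral), 2 ammine (NH3, neutral), 3 hydroxo (OH, -1). Ligand charge sum = -3.
Charge balance with sodium (+1) requires 1 complex ion per 1 sodium.

Na[Fe(NH3)2(OH)3(py)]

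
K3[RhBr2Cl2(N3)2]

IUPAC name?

The 3 potassium counter-ions carry a total charge of +3, so each complex ion is 3−.
Ligand charges: 2×bromo (-1 each), 2×chloro (-1 each), 2×azido (-1 each); total -6. So Rh + (-6) = 3−, giving Rh = +3.
The complex ion is anionic, so rhodium takes the -ate form rhodate(III).

potassium diazidodibromodichlororhodate(III)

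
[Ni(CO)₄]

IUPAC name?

There is no counter-ion, so the complex is neutral overall.
Ligand charges: 4×carbonyl (neutral); total 0. So Ni + (0) = 0, giving Ni = 0.

tetracarbonylnickel(0)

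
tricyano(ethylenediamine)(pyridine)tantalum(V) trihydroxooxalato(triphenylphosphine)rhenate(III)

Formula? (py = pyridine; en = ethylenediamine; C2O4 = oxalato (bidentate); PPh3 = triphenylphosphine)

Cation [Ta…]: ligand charges -3, Ta(V) ⇒ ion charge 2+.
Anion [Re…]: ligand charges -5, Re(III) ⇒ ion charge 2−.
One 2+ cation balances one 2− anion.

[Ta(CN)3(en)(py)][Re(C2O4)(OH)3(PPh3)]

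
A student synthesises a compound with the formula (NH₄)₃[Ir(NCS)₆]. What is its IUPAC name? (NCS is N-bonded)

ammonium hexaisothiocyanatoiridate(III)

The 3 ammonium counter-ions carry a total charge of +3, so each complex ion is 3−.
Ligand charges: 6×isothiocyanato (-1 each); total -6. So Ir + (-6) = 3−, giving Ir = +3.
The complex ion is anionic, so iridium takes the -ate form iridate(III).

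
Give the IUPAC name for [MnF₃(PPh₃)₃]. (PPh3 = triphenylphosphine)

trifluorotris(triphenylphosphine)manganese(III)

There is no counter-ion, so the complex is neutral overall.
Ligand charges: 3×triphenylphosphine (neutral), 3×fluoro (-1 each); total -3. So Mn + (-3) = 0, giving Mn = +3.
Ligands are named alphabetically: fluoro before triphenylphosphine.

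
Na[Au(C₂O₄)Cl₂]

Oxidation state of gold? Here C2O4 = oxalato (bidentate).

+3

1 sodium outside the brackets (+1 each) → the complex ion is 1−.
Ligand charges: 1×C2O4 = -2; 2×Cl = -2; sum -4.
Au + (-4) = 1− ⇒ Au is +3.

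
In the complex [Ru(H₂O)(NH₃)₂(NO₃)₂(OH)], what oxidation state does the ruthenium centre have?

No counter-ion: the bracketed complex is neutral.
Ligand charges: 1×OH = -1; 2×NH3 neutral; 1×H2O neutral; 2×NO3 = -2; sum -3.
Ru + (-3) = 0 ⇒ Ru is +3.

+3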